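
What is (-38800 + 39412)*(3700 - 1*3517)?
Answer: 111996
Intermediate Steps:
(-38800 + 39412)*(3700 - 1*3517) = 612*(3700 - 3517) = 612*183 = 111996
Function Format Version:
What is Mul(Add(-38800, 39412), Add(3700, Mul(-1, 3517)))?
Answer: 111996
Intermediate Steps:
Mul(Add(-38800, 39412), Add(3700, Mul(-1, 3517))) = Mul(612, Add(3700, -3517)) = Mul(612, 183) = 111996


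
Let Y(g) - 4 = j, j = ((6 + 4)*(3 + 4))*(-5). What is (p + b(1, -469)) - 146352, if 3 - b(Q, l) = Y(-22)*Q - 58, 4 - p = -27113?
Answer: -118828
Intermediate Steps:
p = 27117 (p = 4 - 1*(-27113) = 4 + 27113 = 27117)
j = -350 (j = (10*7)*(-5) = 70*(-5) = -350)
Y(g) = -346 (Y(g) = 4 - 350 = -346)
b(Q, l) = 61 + 346*Q (b(Q, l) = 3 - (-346*Q - 58) = 3 - (-58 - 346*Q) = 3 + (58 + 346*Q) = 61 + 346*Q)
(p + b(1, -469)) - 146352 = (27117 + (61 + 346*1)) - 146352 = (27117 + (61 + 346)) - 146352 = (27117 + 407) - 146352 = 27524 - 146352 = -118828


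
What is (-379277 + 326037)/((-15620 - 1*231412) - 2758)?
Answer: 5324/24979 ≈ 0.21314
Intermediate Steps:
(-379277 + 326037)/((-15620 - 1*231412) - 2758) = -53240/((-15620 - 231412) - 2758) = -53240/(-247032 - 2758) = -53240/(-249790) = -53240*(-1/249790) = 5324/24979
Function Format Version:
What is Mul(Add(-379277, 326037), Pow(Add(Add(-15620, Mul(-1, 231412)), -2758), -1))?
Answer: Rational(5324, 24979) ≈ 0.21314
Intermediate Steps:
Mul(Add(-379277, 326037), Pow(Add(Add(-15620, Mul(-1, 231412)), -2758), -1)) = Mul(-53240, Pow(Add(Add(-15620, -231412), -2758), -1)) = Mul(-53240, Pow(Add(-247032, -2758), -1)) = Mul(-53240, Pow(-249790, -1)) = Mul(-53240, Rational(-1, 249790)) = Rational(5324, 24979)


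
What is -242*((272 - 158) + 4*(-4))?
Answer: -23716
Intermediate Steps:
-242*((272 - 158) + 4*(-4)) = -242*(114 - 16) = -242*98 = -23716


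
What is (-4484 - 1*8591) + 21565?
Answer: 8490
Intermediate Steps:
(-4484 - 1*8591) + 21565 = (-4484 - 8591) + 21565 = -13075 + 21565 = 8490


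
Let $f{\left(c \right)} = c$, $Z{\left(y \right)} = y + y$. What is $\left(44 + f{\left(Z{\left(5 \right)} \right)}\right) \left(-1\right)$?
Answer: $-54$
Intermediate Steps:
$Z{\left(y \right)} = 2 y$
$\left(44 + f{\left(Z{\left(5 \right)} \right)}\right) \left(-1\right) = \left(44 + 2 \cdot 5\right) \left(-1\right) = \left(44 + 10\right) \left(-1\right) = 54 \left(-1\right) = -54$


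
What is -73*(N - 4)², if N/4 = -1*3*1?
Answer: -18688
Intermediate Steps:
N = -12 (N = 4*(-1*3*1) = 4*(-3*1) = 4*(-3) = -12)
-73*(N - 4)² = -73*(-12 - 4)² = -73*(-16)² = -73*256 = -18688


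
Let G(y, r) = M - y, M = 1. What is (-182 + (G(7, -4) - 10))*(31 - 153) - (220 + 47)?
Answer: 23889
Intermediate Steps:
G(y, r) = 1 - y
(-182 + (G(7, -4) - 10))*(31 - 153) - (220 + 47) = (-182 + ((1 - 1*7) - 10))*(31 - 153) - (220 + 47) = (-182 + ((1 - 7) - 10))*(-122) - 1*267 = (-182 + (-6 - 10))*(-122) - 267 = (-182 - 16)*(-122) - 267 = -198*(-122) - 267 = 24156 - 267 = 23889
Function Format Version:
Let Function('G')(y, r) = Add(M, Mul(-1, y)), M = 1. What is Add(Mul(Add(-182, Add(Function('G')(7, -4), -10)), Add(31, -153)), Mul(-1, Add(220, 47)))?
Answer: 23889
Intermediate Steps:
Function('G')(y, r) = Add(1, Mul(-1, y))
Add(Mul(Add(-182, Add(Function('G')(7, -4), -10)), Add(31, -153)), Mul(-1, Add(220, 47))) = Add(Mul(Add(-182, Add(Add(1, Mul(-1, 7)), -10)), Add(31, -153)), Mul(-1, Add(220, 47))) = Add(Mul(Add(-182, Add(Add(1, -7), -10)), -122), Mul(-1, 267)) = Add(Mul(Add(-182, Add(-6, -10)), -122), -267) = Add(Mul(Add(-182, -16), -122), -267) = Add(Mul(-198, -122), -267) = Add(24156, -267) = 23889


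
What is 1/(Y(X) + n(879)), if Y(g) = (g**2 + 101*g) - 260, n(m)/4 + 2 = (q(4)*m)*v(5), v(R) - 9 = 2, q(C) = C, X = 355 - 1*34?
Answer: 1/289898 ≈ 3.4495e-6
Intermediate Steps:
X = 321 (X = 355 - 34 = 321)
v(R) = 11 (v(R) = 9 + 2 = 11)
n(m) = -8 + 176*m (n(m) = -8 + 4*((4*m)*11) = -8 + 4*(44*m) = -8 + 176*m)
Y(g) = -260 + g**2 + 101*g
1/(Y(X) + n(879)) = 1/((-260 + 321**2 + 101*321) + (-8 + 176*879)) = 1/((-260 + 103041 + 32421) + (-8 + 154704)) = 1/(135202 + 154696) = 1/289898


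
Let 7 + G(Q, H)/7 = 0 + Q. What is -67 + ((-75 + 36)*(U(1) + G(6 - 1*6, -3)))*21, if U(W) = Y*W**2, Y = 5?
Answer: 35969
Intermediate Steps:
U(W) = 5*W**2
G(Q, H) = -49 + 7*Q (G(Q, H) = -49 + 7*(0 + Q) = -49 + 7*Q)
-67 + ((-75 + 36)*(U(1) + G(6 - 1*6, -3)))*21 = -67 + ((-75 + 36)*(5*1**2 + (-49 + 7*(6 - 1*6))))*21 = -67 - 39*(5*1 + (-49 + 7*(6 - 6)))*21 = -67 - 39*(5 + (-49 + 7*0))*21 = -67 - 39*(5 + (-49 + 0))*21 = -67 - 39*(5 - 49)*21 = -67 - 39*(-44)*21 = -67 + 1716*21 = -67 + 36036 = 35969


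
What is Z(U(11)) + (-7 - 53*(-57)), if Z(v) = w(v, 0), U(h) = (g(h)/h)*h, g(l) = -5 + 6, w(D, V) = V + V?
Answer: 3014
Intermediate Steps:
w(D, V) = 2*V
g(l) = 1
U(h) = 1 (U(h) = (1/h)*h = h/h = 1)
Z(v) = 0 (Z(v) = 2*0 = 0)
Z(U(11)) + (-7 - 53*(-57)) = 0 + (-7 - 53*(-57)) = 0 + (-7 + 3021) = 0 + 3014 = 3014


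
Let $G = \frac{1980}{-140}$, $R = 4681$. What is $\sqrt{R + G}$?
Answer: $\frac{2 \sqrt{57169}}{7} \approx 68.314$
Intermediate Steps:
$G = - \frac{99}{7}$ ($G = 1980 \left(- \frac{1}{140}\right) = - \frac{99}{7} \approx -14.143$)
$\sqrt{R + G} = \sqrt{4681 - \frac{99}{7}} = \sqrt{\frac{32668}{7}} = \frac{2 \sqrt{57169}}{7}$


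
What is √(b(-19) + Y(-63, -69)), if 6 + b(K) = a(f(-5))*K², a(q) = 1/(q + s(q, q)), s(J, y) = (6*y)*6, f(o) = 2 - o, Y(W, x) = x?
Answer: 2*I*√1234394/259 ≈ 8.5794*I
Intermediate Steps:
s(J, y) = 36*y
a(q) = 1/(37*q) (a(q) = 1/(q + 36*q) = 1/(37*q))
b(K) = -6 + K²/259 (b(K) = -6 + (1/(37*(2 - 1*(-5))))*K² = -6 + (1/(37*(2 + 5)))*K² = -6 + ((1/37)/7)*K² = -6 + ((1/37)*(⅐))*K² = -6 + K²/259)
√(b(-19) + Y(-63, -69)) = √((-6 + (1/259)*(-19)²) - 69) = √((-6 + (1/259)*361) - 69) = √((-6 + 361/259) - 69) = √(-1193/259 - 69) = √(-19064/259) = 2*I*√1234394/259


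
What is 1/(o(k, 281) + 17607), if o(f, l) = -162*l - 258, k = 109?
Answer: -1/28173 ≈ -3.5495e-5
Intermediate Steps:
o(f, l) = -258 - 162*l
1/(o(k, 281) + 17607) = 1/((-258 - 162*281) + 17607) = 1/((-258 - 45522) + 17607) = 1/(-45780 + 17607) = 1/(-28173) = -1/28173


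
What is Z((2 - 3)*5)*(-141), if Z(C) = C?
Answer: 705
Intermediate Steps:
Z((2 - 3)*5)*(-141) = ((2 - 3)*5)*(-141) = -1*5*(-141) = -5*(-141) = 705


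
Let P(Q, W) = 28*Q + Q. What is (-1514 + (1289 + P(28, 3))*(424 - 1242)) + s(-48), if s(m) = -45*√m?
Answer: -1720132 - 180*I*√3 ≈ -1.7201e+6 - 311.77*I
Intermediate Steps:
P(Q, W) = 29*Q
(-1514 + (1289 + P(28, 3))*(424 - 1242)) + s(-48) = (-1514 + (1289 + 29*28)*(424 - 1242)) - 180*I*√3 = (-1514 + (1289 + 812)*(-818)) - 180*I*√3 = (-1514 + 2101*(-818)) - 180*I*√3 = (-1514 - 1718618) - 180*I*√3 = -1720132 - 180*I*√3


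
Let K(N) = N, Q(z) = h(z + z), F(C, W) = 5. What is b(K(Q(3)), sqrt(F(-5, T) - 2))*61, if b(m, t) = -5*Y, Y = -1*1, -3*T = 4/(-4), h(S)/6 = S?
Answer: 305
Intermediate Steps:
h(S) = 6*S
T = 1/3 (T = -4/(3*(-4)) = -4*(-1)/(3*4) = -1/3*(-1) = 1/3 ≈ 0.33333)
Y = -1
Q(z) = 12*z (Q(z) = 6*(z + z) = 6*(2*z) = 12*z)
b(m, t) = 5 (b(m, t) = -5*(-1) = 5)
b(K(Q(3)), sqrt(F(-5, T) - 2))*61 = 5*61 = 305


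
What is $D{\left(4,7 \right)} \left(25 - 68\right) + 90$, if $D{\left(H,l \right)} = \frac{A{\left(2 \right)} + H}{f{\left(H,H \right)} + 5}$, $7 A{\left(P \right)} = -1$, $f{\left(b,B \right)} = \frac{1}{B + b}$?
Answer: $\frac{16542}{287} \approx 57.638$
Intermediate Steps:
$A{\left(P \right)} = - \frac{1}{7}$ ($A{\left(P \right)} = \frac{1}{7} \left(-1\right) = - \frac{1}{7}$)
$D{\left(H,l \right)} = \frac{- \frac{1}{7} + H}{5 + \frac{1}{2 H}}$ ($D{\left(H,l \right)} = \frac{- \frac{1}{7} + H}{\frac{1}{H + H} + 5} = \frac{- \frac{1}{7} + H}{\frac{1}{2 H} + 5} = \frac{- \frac{1}{7} + H}{5 + \frac{1}{2 H}}$)
$D{\left(4,7 \right)} \left(25 - 68\right) + 90 = \frac{2}{7} \cdot 4 \frac{1}{1 + 10 \cdot 4} \left(-1 + 7 \cdot 4\right) \left(25 - 68\right) + 90 = \frac{2}{7} \cdot 4 \frac{1}{1 + 40} \left(-1 + 28\right) \left(-43\right) + 90 = \frac{2}{7} \cdot 4 \cdot \frac{1}{41} \cdot 27 \left(-43\right) + 90 = \frac{216}{287} \left(-43\right) + 90 = - \frac{9288}{287} + 90 = \frac{16542}{287}$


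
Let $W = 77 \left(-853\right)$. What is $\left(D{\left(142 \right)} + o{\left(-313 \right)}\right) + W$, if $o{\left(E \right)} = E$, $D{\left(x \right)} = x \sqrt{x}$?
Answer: $-65994 + 142 \sqrt{142} \approx -64302.0$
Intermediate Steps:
$D{\left(x \right)} = x^{\frac{3}{2}}$
$W = -65681$
$\left(D{\left(142 \right)} + o{\left(-313 \right)}\right) + W = \left(142^{\frac{3}{2}} - 313\right) - 65681 = \left(142 \sqrt{142} - 313\right) - 65681 = \left(-313 + 142 \sqrt{142}\right) - 65681 = -65994 + 142 \sqrt{142}$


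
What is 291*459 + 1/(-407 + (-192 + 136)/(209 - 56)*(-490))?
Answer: 4079227981023/30540230 ≈ 1.3357e+5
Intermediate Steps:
291*459 + 1/(-407 + (-192 + 136)/(209 - 56)*(-490)) = 133569 - 1/490/(-407 - 56/153) = 133569 - 1/490/(-62327/153) = 133569 - 153/62327*(-1/490) = 133569 + 153/30540230 = 4079227981023/30540230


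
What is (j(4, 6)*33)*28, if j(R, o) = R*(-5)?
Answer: -18480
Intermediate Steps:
j(R, o) = -5*R
(j(4, 6)*33)*28 = (-5*4*33)*28 = -20*33*28 = -660*28 = -18480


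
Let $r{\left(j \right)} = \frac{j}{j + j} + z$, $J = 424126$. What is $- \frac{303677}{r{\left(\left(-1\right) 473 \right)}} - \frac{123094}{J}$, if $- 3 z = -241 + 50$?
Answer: $- \frac{35128693591}{7422205} \approx -4732.9$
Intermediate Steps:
$z = \frac{191}{3}$ ($z = - \frac{-241 + 50}{3} = \left(- \frac{1}{3}\right) \left(-191\right) = \frac{191}{3} \approx 63.667$)
$r{\left(j \right)} = \frac{385}{6}$ ($r{\left(j \right)} = \frac{j}{j + j} + \frac{191}{3} = \frac{j}{2 j} + \frac{191}{3} = \frac{1}{2 j} j + \frac{191}{3} = \frac{1}{2} + \frac{191}{3} = \frac{385}{6}$)
$- \frac{303677}{r{\left(\left(-1\right) 473 \right)}} - \frac{123094}{J} = - \frac{303677}{\frac{385}{6}} - \frac{123094}{424126} = \left(-303677\right) \frac{6}{385} - \frac{61547}{212063} = - \frac{165642}{35} - \frac{61547}{212063} = - \frac{35128693591}{7422205}$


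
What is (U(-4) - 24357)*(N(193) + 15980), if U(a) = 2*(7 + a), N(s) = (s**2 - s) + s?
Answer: -1296179379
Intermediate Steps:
N(s) = s**2
U(a) = 14 + 2*a
(U(-4) - 24357)*(N(193) + 15980) = ((14 + 2*(-4)) - 24357)*(193**2 + 15980) = ((14 - 8) - 24357)*(37249 + 15980) = (6 - 24357)*53229 = -24351*53229 = -1296179379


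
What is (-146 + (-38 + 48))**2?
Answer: 18496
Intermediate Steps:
(-146 + (-38 + 48))**2 = (-146 + 10)**2 = (-136)**2 = 18496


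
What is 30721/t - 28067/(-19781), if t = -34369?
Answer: 356942622/679853189 ≈ 0.52503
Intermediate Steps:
30721/t - 28067/(-19781) = 30721/(-34369) - 28067/(-19781) = 30721*(-1/34369) - 28067*(-1/19781) = -30721/34369 + 28067/19781 = 356942622/679853189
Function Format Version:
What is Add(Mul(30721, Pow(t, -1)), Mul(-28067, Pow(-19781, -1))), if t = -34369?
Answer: Rational(356942622, 679853189) ≈ 0.52503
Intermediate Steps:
Add(Mul(30721, Pow(t, -1)), Mul(-28067, Pow(-19781, -1))) = Add(Mul(30721, Pow(-34369, -1)), Mul(-28067, Pow(-19781, -1))) = Add(Mul(30721, Rational(-1, 34369)), Mul(-28067, Rational(-1, 19781))) = Add(Rational(-30721, 34369), Rational(28067, 19781)) = Rational(356942622, 679853189)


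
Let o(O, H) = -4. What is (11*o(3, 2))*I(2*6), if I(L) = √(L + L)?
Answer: -88*√6 ≈ -215.56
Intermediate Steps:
I(L) = √2*√L (I(L) = √(2*L) = √2*√L)
(11*o(3, 2))*I(2*6) = (11*(-4))*(√2*√(2*6)) = -44*√2*√12 = -44*√2*2*√3 = -88*√6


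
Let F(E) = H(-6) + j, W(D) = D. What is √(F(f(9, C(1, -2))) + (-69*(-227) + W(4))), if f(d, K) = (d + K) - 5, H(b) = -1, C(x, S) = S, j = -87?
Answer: 3*√1731 ≈ 124.82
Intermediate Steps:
f(d, K) = -5 + K + d (f(d, K) = (K + d) - 5 = -5 + K + d)
F(E) = -88 (F(E) = -1 - 87 = -88)
√(F(f(9, C(1, -2))) + (-69*(-227) + W(4))) = √(-88 + (-69*(-227) + 4)) = √(-88 + (15663 + 4)) = √(-88 + 15667) = √15579 = 3*√1731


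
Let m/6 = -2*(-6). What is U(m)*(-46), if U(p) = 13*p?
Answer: -43056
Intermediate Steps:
m = 72 (m = 6*(-2*(-6)) = 6*12 = 72)
U(m)*(-46) = (13*72)*(-46) = 936*(-46) = -43056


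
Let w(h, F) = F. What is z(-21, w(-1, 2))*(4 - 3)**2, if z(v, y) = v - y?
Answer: -23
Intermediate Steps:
z(-21, w(-1, 2))*(4 - 3)**2 = (-21 - 1*2)*(4 - 3)**2 = (-21 - 2)*1**2 = -23*1 = -23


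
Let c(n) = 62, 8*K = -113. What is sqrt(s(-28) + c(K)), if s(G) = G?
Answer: sqrt(34) ≈ 5.8309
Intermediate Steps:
K = -113/8 (K = (1/8)*(-113) = -113/8 ≈ -14.125)
sqrt(s(-28) + c(K)) = sqrt(-28 + 62) = sqrt(34)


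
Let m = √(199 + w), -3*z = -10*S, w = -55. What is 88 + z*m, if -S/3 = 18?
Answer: -2072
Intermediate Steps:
S = -54 (S = -3*18 = -54)
z = -180 (z = -(-10)*(-54)/3 = -⅓*540 = -180)
m = 12 (m = √(199 - 55) = √144 = 12)
88 + z*m = 88 - 180*12 = 88 - 2160 = -2072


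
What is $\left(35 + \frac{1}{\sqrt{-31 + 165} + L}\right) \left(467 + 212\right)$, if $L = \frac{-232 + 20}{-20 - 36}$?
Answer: $\frac{556904257}{23455} + \frac{133084 \sqrt{134}}{23455} \approx 23809.0$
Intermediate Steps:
$L = \frac{53}{14}$ ($L = - \frac{212}{-56} = \left(-212\right) \left(- \frac{1}{56}\right) = \frac{53}{14} \approx 3.7857$)
$\left(35 + \frac{1}{\sqrt{-31 + 165} + L}\right) \left(467 + 212\right) = \left(35 + \frac{1}{\sqrt{-31 + 165} + \frac{53}{14}}\right) \left(467 + 212\right) = \left(35 + \frac{1}{\sqrt{134} + \frac{53}{14}}\right) 679 = \left(35 + \frac{1}{\frac{53}{14} + \sqrt{134}}\right) 679 = 23765 + \frac{679}{\frac{53}{14} + \sqrt{134}}$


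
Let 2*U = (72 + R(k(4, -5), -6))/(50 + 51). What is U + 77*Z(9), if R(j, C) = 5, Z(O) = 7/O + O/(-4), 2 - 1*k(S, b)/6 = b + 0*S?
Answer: -410795/3636 ≈ -112.98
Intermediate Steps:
k(S, b) = 12 - 6*b (k(S, b) = 12 - 6*(b + 0*S) = 12 - 6*(b + 0) = 12 - 6*b)
Z(O) = 7/O - O/4 (Z(O) = 7/O + O*(-¼) = 7/O - O/4)
U = 77/202 (U = ((72 + 5)/(50 + 51))/2 = (77/101)/2 = (77*(1/101))/2 = (½)*(77/101) = 77/202 ≈ 0.38119)
U + 77*Z(9) = 77/202 + 77*(7/9 - ¼*9) = 77/202 + 77*(7*(⅑) - 9/4) = 77/202 + 77*(7/9 - 9/4) = 77/202 + 77*(-53/36) = 77/202 - 4081/36 = -410795/3636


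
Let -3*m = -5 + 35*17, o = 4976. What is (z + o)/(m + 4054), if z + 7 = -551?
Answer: 6627/5786 ≈ 1.1454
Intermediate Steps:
z = -558 (z = -7 - 551 = -558)
m = -590/3 (m = -(-5 + 35*17)/3 = -(-5 + 595)/3 = -⅓*590 = -590/3 ≈ -196.67)
(z + o)/(m + 4054) = (-558 + 4976)/(-590/3 + 4054) = 4418/(11572/3) = 4418*(3/11572) = 6627/5786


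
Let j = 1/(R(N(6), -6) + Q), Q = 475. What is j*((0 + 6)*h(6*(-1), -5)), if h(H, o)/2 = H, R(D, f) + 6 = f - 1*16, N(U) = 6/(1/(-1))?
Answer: -24/149 ≈ -0.16107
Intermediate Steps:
N(U) = -6 (N(U) = 6/(-1) = 6*(-1) = -6)
R(D, f) = -22 + f (R(D, f) = -6 + (f - 1*16) = -6 + (f - 16) = -6 + (-16 + f) = -22 + f)
h(H, o) = 2*H
j = 1/447 (j = 1/((-22 - 6) + 475) = 1/(-28 + 475) = 1/447 ≈ 0.0022371)
j*((0 + 6)*h(6*(-1), -5)) = ((0 + 6)*(2*(6*(-1))))/447 = (6*(2*(-6)))/447 = (6*(-12))/447 = (1/447)*(-72) = -24/149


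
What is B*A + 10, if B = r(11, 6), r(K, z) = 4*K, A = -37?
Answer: -1618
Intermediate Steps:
B = 44 (B = 4*11 = 44)
B*A + 10 = 44*(-37) + 10 = -1628 + 10 = -1618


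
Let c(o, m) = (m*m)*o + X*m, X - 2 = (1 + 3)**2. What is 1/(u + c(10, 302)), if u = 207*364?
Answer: 1/992824 ≈ 1.0072e-6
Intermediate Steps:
u = 75348
X = 18 (X = 2 + (1 + 3)**2 = 2 + 4**2 = 2 + 16 = 18)
c(o, m) = 18*m + o*m**2 (c(o, m) = (m*m)*o + 18*m = m**2*o + 18*m = o*m**2 + 18*m = 18*m + o*m**2)
1/(u + c(10, 302)) = 1/(75348 + 302*(18 + 302*10)) = 1/(75348 + 302*(18 + 3020)) = 1/(75348 + 302*3038) = 1/(75348 + 917476) = 1/992824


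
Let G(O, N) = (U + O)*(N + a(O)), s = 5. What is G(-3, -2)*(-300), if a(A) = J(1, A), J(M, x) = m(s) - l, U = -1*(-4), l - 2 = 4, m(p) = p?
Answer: 900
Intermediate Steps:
l = 6 (l = 2 + 4 = 6)
U = 4
J(M, x) = -1 (J(M, x) = 5 - 1*6 = 5 - 6 = -1)
a(A) = -1
G(O, N) = (-1 + N)*(4 + O) (G(O, N) = (4 + O)*(N - 1) = (4 + O)*(-1 + N) = (-1 + N)*(4 + O))
G(-3, -2)*(-300) = (-4 - 1*(-3) + 4*(-2) - 2*(-3))*(-300) = (-4 + 3 - 8 + 6)*(-300) = -3*(-300) = 900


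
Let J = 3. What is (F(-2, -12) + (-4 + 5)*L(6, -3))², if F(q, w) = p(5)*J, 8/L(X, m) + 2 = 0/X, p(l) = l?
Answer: 121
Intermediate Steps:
L(X, m) = -4 (L(X, m) = 8/(-2 + 0/X) = 8/(-2 + 0) = 8/(-2) = 8*(-½) = -4)
F(q, w) = 15 (F(q, w) = 5*3 = 15)
(F(-2, -12) + (-4 + 5)*L(6, -3))² = (15 + (-4 + 5)*(-4))² = (15 + 1*(-4))² = (15 - 4)² = 11² = 121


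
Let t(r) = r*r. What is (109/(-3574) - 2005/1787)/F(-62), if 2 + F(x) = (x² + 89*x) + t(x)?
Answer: -4119/7748432 ≈ -0.00053159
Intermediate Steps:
t(r) = r²
F(x) = -2 + 2*x² + 89*x (F(x) = -2 + ((x² + 89*x) + x²) = -2 + (2*x² + 89*x) = -2 + 2*x² + 89*x)
(109/(-3574) - 2005/1787)/F(-62) = (109/(-3574) - 2005/1787)/(-2 + 2*(-62)² + 89*(-62)) = (109*(-1/3574) - 2005*1/1787)/(-2 + 2*3844 - 5518) = (-109/3574 - 2005/1787)/(-2 + 7688 - 5518) = -4119/3574/2168 = -4119/3574*1/2168 = -4119/7748432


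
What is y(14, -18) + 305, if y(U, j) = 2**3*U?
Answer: 417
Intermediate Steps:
y(U, j) = 8*U
y(14, -18) + 305 = 8*14 + 305 = 112 + 305 = 417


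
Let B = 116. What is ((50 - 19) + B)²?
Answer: 21609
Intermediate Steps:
((50 - 19) + B)² = ((50 - 19) + 116)² = (31 + 116)² = 147² = 21609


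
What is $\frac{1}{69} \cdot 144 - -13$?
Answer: $\frac{347}{23} \approx 15.087$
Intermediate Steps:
$\frac{1}{69} \cdot 144 - -13 = \frac{1}{69} \cdot 144 + \left(16 - 3\right) = \frac{48}{23} + 13 = \frac{347}{23}$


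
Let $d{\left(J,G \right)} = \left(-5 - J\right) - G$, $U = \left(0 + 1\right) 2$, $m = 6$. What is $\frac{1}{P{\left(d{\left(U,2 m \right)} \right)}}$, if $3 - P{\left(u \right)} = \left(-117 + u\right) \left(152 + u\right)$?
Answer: $\frac{1}{18091} \approx 5.5276 \cdot 10^{-5}$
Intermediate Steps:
$U = 2$ ($U = 1 \cdot 2 = 2$)
$d{\left(J,G \right)} = -5 - G - J$
$P{\left(u \right)} = 3 - \left(-117 + u\right) \left(152 + u\right)$
$\frac{1}{P{\left(d{\left(U,2 m \right)} \right)}} = \frac{1}{17787 - \left(-5 - 2 \cdot 6 - 2\right)^{2} - 35 \left(-5 - 2 \cdot 6 - 2\right)} = \frac{1}{17787 - \left(-5 - 12 - 2\right)^{2} - 35 \left(-5 - 12 - 2\right)} = \frac{1}{17787 - \left(-19\right)^{2} - -665} = \frac{1}{17787 - 361 + 665} = \frac{1}{18091}$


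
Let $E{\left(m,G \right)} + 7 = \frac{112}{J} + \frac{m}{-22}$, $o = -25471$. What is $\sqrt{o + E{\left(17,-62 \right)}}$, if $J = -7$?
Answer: $\frac{i \sqrt{12339470}}{22} \approx 159.67 i$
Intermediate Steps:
$E{\left(m,G \right)} = -23 - \frac{m}{22}$ ($E{\left(m,G \right)} = -7 + \left(\frac{112}{-7} + \frac{m}{-22}\right) = -7 + \left(112 \left(- \frac{1}{7}\right) + m \left(- \frac{1}{22}\right)\right) = -7 - \left(16 + \frac{m}{22}\right) = -23 - \frac{m}{22}$)
$\sqrt{o + E{\left(17,-62 \right)}} = \sqrt{-25471 - \frac{523}{22}} = \sqrt{- \frac{560885}{22}} = \frac{i \sqrt{12339470}}{22}$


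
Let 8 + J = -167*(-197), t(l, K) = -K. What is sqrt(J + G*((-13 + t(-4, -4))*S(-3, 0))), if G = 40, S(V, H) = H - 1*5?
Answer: sqrt(34691) ≈ 186.26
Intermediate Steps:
S(V, H) = -5 + H (S(V, H) = H - 5 = -5 + H)
J = 32891 (J = -8 - 167*(-197) = -8 + 32899 = 32891)
sqrt(J + G*((-13 + t(-4, -4))*S(-3, 0))) = sqrt(32891 + 40*((-13 - 1*(-4))*(-5 + 0))) = sqrt(32891 + 40*((-13 + 4)*(-5))) = sqrt(32891 + 40*(-9*(-5))) = sqrt(32891 + 40*45) = sqrt(32891 + 1800) = sqrt(34691)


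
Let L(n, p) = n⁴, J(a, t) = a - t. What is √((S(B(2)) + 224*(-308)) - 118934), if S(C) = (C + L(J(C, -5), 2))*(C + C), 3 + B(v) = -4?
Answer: 2*I*√47013 ≈ 433.65*I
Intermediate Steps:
B(v) = -7 (B(v) = -3 - 4 = -7)
S(C) = 2*C*(C + (5 + C)⁴) (S(C) = (C + (C - 1*(-5))⁴)*(C + C) = (C + (C + 5)⁴)*(2*C) = (C + (5 + C)⁴)*(2*C) = 2*C*(C + (5 + C)⁴))
√((S(B(2)) + 224*(-308)) - 118934) = √((2*(-7)*(-7 + (5 - 7)⁴) + 224*(-308)) - 118934) = √((2*(-7)*(-7 + (-2)⁴) - 68992) - 118934) = √((2*(-7)*(-7 + 16) - 68992) - 118934) = √((2*(-7)*9 - 68992) - 118934) = √((-126 - 68992) - 118934) = √(-69118 - 118934) = √(-188052) = 2*I*√47013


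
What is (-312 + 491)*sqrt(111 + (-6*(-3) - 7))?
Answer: 179*sqrt(122) ≈ 1977.1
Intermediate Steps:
(-312 + 491)*sqrt(111 + (-6*(-3) - 7)) = 179*sqrt(111 + (18 - 7)) = 179*sqrt(111 + 11) = 179*sqrt(122)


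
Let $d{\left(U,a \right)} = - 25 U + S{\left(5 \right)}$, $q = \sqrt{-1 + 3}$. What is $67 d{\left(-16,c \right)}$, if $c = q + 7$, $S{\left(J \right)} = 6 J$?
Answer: $28810$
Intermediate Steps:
$q = \sqrt{2} \approx 1.4142$
$c = 7 + \sqrt{2}$ ($c = \sqrt{2} + 7 = 7 + \sqrt{2} \approx 8.4142$)
$d{\left(U,a \right)} = 30 - 25 U$ ($d{\left(U,a \right)} = - 25 U + 6 \cdot 5 = - 25 U + 30 = 30 - 25 U$)
$67 d{\left(-16,c \right)} = 67 \left(30 - -400\right) = 67 \left(30 + 400\right) = 67 \cdot 430 = 28810$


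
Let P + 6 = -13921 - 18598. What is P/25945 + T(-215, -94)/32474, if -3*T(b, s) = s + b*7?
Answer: -16036741/12962122 ≈ -1.2372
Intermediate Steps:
T(b, s) = -7*b/3 - s/3 (T(b, s) = -(s + b*7)/3 = -(s + 7*b)/3 = -7*b/3 - s/3)
P = -32525 (P = -6 + (-13921 - 18598) = -6 - 32519 = -32525)
P/25945 + T(-215, -94)/32474 = -32525/25945 + (-7/3*(-215) - 1/3*(-94))/32474 = -32525*1/25945 + (1505/3 + 94/3)*(1/32474) = -6505/5189 + 533*(1/32474) = -6505/5189 + 41/2498 = -16036741/12962122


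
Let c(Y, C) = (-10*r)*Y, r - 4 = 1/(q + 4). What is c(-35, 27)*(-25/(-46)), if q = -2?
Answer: 39375/46 ≈ 855.98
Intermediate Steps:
r = 9/2 (r = 4 + 1/(-2 + 4) = 4 + 1/2 = 9/2 ≈ 4.5000)
c(Y, C) = -45*Y (c(Y, C) = (-10*9/2)*Y = -45*Y)
c(-35, 27)*(-25/(-46)) = (-45*(-35))*(-25/(-46)) = 1575*(-25*(-1/46)) = 1575*(25/46) = 39375/46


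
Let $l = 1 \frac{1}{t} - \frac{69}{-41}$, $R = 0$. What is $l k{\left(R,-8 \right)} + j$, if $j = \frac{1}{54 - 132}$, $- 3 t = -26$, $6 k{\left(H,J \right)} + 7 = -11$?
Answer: $- \frac{8647}{1599} \approx -5.4078$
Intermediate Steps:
$k{\left(H,J \right)} = -3$ ($k{\left(H,J \right)} = - \frac{7}{6} + \frac{1}{6} \left(-11\right) = - \frac{7}{6} - \frac{11}{6} = -3$)
$t = \frac{26}{3}$ ($t = \left(- \frac{1}{3}\right) \left(-26\right) = \frac{26}{3} \approx 8.6667$)
$j = - \frac{1}{78}$ ($j = \frac{1}{-78} = - \frac{1}{78} \approx -0.012821$)
$l = \frac{1917}{1066}$ ($l = 1 \frac{1}{\frac{26}{3}} - \frac{69}{-41} = 1 \cdot \frac{3}{26} - - \frac{69}{41} = \frac{3}{26} + \frac{69}{41} = \frac{1917}{1066} \approx 1.7983$)
$l k{\left(R,-8 \right)} + j = \frac{1917}{1066} \left(-3\right) - \frac{1}{78} = - \frac{5751}{1066} - \frac{1}{78} = - \frac{8647}{1599}$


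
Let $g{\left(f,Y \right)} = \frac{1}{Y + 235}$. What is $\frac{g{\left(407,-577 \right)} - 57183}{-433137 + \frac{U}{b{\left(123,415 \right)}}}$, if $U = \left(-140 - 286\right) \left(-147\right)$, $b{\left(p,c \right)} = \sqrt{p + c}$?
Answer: $\frac{759537767633237}{5752952998793766} + \frac{68037366173 \sqrt{538}}{1917650999597922} \approx 0.13285$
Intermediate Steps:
$b{\left(p,c \right)} = \sqrt{c + p}$
$g{\left(f,Y \right)} = \frac{1}{235 + Y}$
$U = 62622$ ($U = \left(-426\right) \left(-147\right) = 62622$)
$\frac{g{\left(407,-577 \right)} - 57183}{-433137 + \frac{U}{b{\left(123,415 \right)}}} = \frac{\frac{1}{235 - 577} - 57183}{-433137 + \frac{62622}{\sqrt{415 + 123}}} = \frac{\frac{1}{-342} - 57183}{-433137 + \frac{62622}{\sqrt{538}}} = \frac{- \frac{1}{342} - 57183}{-433137 + 62622 \frac{\sqrt{538}}{538}} = - \frac{19556587}{342 \left(-433137 + \frac{31311 \sqrt{538}}{269}\right)}$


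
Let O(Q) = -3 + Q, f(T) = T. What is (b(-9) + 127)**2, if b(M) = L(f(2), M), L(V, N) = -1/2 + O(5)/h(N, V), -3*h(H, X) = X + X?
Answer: 15625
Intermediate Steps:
h(H, X) = -2*X/3 (h(H, X) = -(X + X)/3 = -2*X/3)
L(V, N) = -1/2 - 3/V (L(V, N) = -1/2 + (-3 + 5)/((-2*V/3)) = -1*1/2 + 2*(-3/(2*V)) = -1/2 - 3/V)
b(M) = -2 (b(M) = (1/2)*(-6 - 1*2)/2 = (1/2)*(1/2)*(-6 - 2) = (1/2)*(1/2)*(-8) = -2)
(b(-9) + 127)**2 = (-2 + 127)**2 = 125**2 = 15625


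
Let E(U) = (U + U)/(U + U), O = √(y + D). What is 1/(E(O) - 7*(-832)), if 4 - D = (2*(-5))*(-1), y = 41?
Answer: 1/5825 ≈ 0.00017167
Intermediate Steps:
D = -6 (D = 4 - 2*(-5)*(-1) = 4 - (-10)*(-1) = 4 - 1*10 = 4 - 10 = -6)
O = √35 (O = √(41 - 6) = √35 ≈ 5.9161)
E(U) = 1 (E(U) = (2*U)/((2*U)) = (2*U)*(1/(2*U)) = 1)
1/(E(O) - 7*(-832)) = 1/(1 - 7*(-832)) = 1/(1 + 5824) = 1/5825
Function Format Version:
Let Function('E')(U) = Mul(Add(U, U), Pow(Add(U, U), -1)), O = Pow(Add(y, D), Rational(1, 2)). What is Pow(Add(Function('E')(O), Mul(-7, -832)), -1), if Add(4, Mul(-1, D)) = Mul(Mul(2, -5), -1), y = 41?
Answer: Rational(1, 5825) ≈ 0.00017167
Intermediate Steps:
D = -6 (D = Add(4, Mul(-1, Mul(Mul(2, -5), -1))) = Add(4, Mul(-1, Mul(-10, -1))) = Add(4, Mul(-1, 10)) = Add(4, -10) = -6)
O = Pow(35, Rational(1, 2)) (O = Pow(Add(41, -6), Rational(1, 2)) = Pow(35, Rational(1, 2)) ≈ 5.9161)
Function('E')(U) = 1 (Function('E')(U) = Mul(Mul(2, U), Pow(Mul(2, U), -1)) = Mul(Mul(2, U), Mul(Rational(1, 2), Pow(U, -1))) = 1)
Pow(Add(Function('E')(O), Mul(-7, -832)), -1) = Pow(Add(1, Mul(-7, -832)), -1) = Pow(Add(1, 5824), -1) = Pow(5825, -1) = Rational(1, 5825)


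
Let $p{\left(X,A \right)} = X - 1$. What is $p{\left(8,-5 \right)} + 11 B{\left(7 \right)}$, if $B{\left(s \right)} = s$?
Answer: $84$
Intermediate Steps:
$p{\left(X,A \right)} = -1 + X$ ($p{\left(X,A \right)} = X - 1 = -1 + X$)
$p{\left(8,-5 \right)} + 11 B{\left(7 \right)} = \left(-1 + 8\right) + 11 \cdot 7 = 7 + 77 = 84$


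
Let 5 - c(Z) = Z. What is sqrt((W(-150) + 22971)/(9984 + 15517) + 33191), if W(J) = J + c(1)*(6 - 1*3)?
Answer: 2*sqrt(5396180697131)/25501 ≈ 182.19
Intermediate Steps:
c(Z) = 5 - Z
W(J) = 12 + J (W(J) = J + (5 - 1*1)*(6 - 1*3) = J + (5 - 1)*(6 - 3) = J + 4*3 = J + 12 = 12 + J)
sqrt((W(-150) + 22971)/(9984 + 15517) + 33191) = sqrt(((12 - 150) + 22971)/(9984 + 15517) + 33191) = sqrt((-138 + 22971)/25501 + 33191) = sqrt(22833*(1/25501) + 33191) = sqrt(22833/25501 + 33191) = sqrt(846426524/25501) = 2*sqrt(5396180697131)/25501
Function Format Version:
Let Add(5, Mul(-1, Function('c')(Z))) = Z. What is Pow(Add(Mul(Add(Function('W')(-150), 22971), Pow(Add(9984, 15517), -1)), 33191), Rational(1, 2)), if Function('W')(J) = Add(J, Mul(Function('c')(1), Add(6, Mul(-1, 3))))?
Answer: Mul(Rational(2, 25501), Pow(5396180697131, Rational(1, 2))) ≈ 182.19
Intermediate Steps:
Function('c')(Z) = Add(5, Mul(-1, Z))
Function('W')(J) = Add(12, J) (Function('W')(J) = Add(J, Mul(Add(5, Mul(-1, 1)), Add(6, Mul(-1, 3)))) = Add(J, Mul(Add(5, -1), Add(6, -3))) = Add(J, Mul(4, 3)) = Add(J, 12) = Add(12, J))
Pow(Add(Mul(Add(Function('W')(-150), 22971), Pow(Add(9984, 15517), -1)), 33191), Rational(1, 2)) = Pow(Add(Mul(Add(Add(12, -150), 22971), Pow(Add(9984, 15517), -1)), 33191), Rational(1, 2)) = Pow(Add(Mul(Add(-138, 22971), Pow(25501, -1)), 33191), Rational(1, 2)) = Pow(Add(Mul(22833, Rational(1, 25501)), 33191), Rational(1, 2)) = Pow(Add(Rational(22833, 25501), 33191), Rational(1, 2)) = Pow(Rational(846426524, 25501), Rational(1, 2)) = Mul(Rational(2, 25501), Pow(5396180697131, Rational(1, 2)))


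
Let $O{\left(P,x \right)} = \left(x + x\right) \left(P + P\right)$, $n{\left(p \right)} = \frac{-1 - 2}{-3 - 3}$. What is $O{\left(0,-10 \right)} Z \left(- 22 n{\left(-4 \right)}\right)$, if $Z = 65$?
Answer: $0$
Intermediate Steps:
$n{\left(p \right)} = \frac{1}{2}$ ($n{\left(p \right)} = - \frac{3}{-6} = \left(-3\right) \left(- \frac{1}{6}\right) = \frac{1}{2}$)
$O{\left(P,x \right)} = 4 P x$ ($O{\left(P,x \right)} = 2 x 2 P = 4 P x$)
$O{\left(0,-10 \right)} Z \left(- 22 n{\left(-4 \right)}\right) = 4 \cdot 0 \left(-10\right) 65 \left(\left(-22\right) \frac{1}{2}\right) = 0 \cdot 65 \left(-11\right) = 0 \left(-11\right) = 0$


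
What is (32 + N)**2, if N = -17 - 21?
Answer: 36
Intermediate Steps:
N = -38
(32 + N)**2 = (32 - 38)**2 = (-6)**2 = 36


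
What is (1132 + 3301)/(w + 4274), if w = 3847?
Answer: 4433/8121 ≈ 0.54587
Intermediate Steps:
(1132 + 3301)/(w + 4274) = (1132 + 3301)/(3847 + 4274) = 4433/8121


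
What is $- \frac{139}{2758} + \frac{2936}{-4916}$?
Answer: $- \frac{2195203}{3389582} \approx -0.64763$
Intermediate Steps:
$- \frac{139}{2758} + \frac{2936}{-4916} = \left(-139\right) \frac{1}{2758} + 2936 \left(- \frac{1}{4916}\right) = - \frac{139}{2758} - \frac{734}{1229} = - \frac{2195203}{3389582}$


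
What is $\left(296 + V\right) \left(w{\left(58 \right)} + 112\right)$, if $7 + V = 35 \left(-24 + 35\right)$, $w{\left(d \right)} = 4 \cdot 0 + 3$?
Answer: $77510$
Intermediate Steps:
$w{\left(d \right)} = 3$ ($w{\left(d \right)} = 0 + 3 = 3$)
$V = 378$ ($V = -7 + 35 \left(-24 + 35\right) = -7 + 35 \cdot 11 = -7 + 385 = 378$)
$\left(296 + V\right) \left(w{\left(58 \right)} + 112\right) = \left(296 + 378\right) \left(3 + 112\right) = 674 \cdot 115 = 77510$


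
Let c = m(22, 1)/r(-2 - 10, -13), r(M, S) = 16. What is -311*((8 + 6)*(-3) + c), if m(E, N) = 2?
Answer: 104185/8 ≈ 13023.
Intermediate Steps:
c = ⅛ (c = 2/16 = 2*(1/16) = ⅛ ≈ 0.12500)
-311*((8 + 6)*(-3) + c) = -311*((8 + 6)*(-3) + ⅛) = -311*(14*(-3) + ⅛) = -311*(-42 + ⅛) = -311*(-335/8) = 104185/8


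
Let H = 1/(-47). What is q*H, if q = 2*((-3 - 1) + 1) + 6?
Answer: 0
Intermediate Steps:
H = -1/47 ≈ -0.021277
q = 0 (q = 2*(-4 + 1) + 6 = 2*(-3) + 6 = -6 + 6 = 0)
q*H = 0*(-1/47) = 0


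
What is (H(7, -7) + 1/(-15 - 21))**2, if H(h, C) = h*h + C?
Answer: 2283121/1296 ≈ 1761.7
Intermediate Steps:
H(h, C) = C + h**2 (H(h, C) = h**2 + C = C + h**2)
(H(7, -7) + 1/(-15 - 21))**2 = ((-7 + 7**2) + 1/(-15 - 21))**2 = ((-7 + 49) + 1/(-36))**2 = (42 - 1/36)**2 = (1511/36)**2 = 2283121/1296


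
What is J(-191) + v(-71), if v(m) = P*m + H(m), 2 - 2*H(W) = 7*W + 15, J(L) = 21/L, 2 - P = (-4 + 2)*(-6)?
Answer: 181811/191 ≈ 951.89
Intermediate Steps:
P = -10 (P = 2 - (-4 + 2)*(-6) = 2 - (-2)*(-6) = 2 - 1*12 = 2 - 12 = -10)
H(W) = -13/2 - 7*W/2 (H(W) = 1 - (7*W + 15)/2 = 1 - (15 + 7*W)/2 = 1 + (-15/2 - 7*W/2) = -13/2 - 7*W/2)
v(m) = -13/2 - 27*m/2 (v(m) = -10*m + (-13/2 - 7*m/2) = -13/2 - 27*m/2)
J(-191) + v(-71) = 21/(-191) + (-13/2 - 27/2*(-71)) = 21*(-1/191) + (-13/2 + 1917/2) = -21/191 + 952 = 181811/191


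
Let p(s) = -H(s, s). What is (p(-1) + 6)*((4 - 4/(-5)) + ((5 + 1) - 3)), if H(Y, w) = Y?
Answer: 273/5 ≈ 54.600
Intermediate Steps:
p(s) = -s
(p(-1) + 6)*((4 - 4/(-5)) + ((5 + 1) - 3)) = (-1*(-1) + 6)*((4 - 4/(-5)) + ((5 + 1) - 3)) = (1 + 6)*((4 - 4*(-⅕)) + (6 - 3)) = 7*((4 + ⅘) + 3) = 7*(24/5 + 3) = 7*(39/5) = 273/5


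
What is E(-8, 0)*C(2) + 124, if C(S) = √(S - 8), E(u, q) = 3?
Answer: 124 + 3*I*√6 ≈ 124.0 + 7.3485*I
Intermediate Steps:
C(S) = √(-8 + S)
E(-8, 0)*C(2) + 124 = 3*√(-8 + 2) + 124 = 3*√(-6) + 124 = 3*(I*√6) + 124 = 3*I*√6 + 124 = 124 + 3*I*√6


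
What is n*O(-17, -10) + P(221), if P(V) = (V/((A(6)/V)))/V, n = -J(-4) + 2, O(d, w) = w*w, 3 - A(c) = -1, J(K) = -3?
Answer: 2221/4 ≈ 555.25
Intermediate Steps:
A(c) = 4 (A(c) = 3 - 1*(-1) = 3 + 1 = 4)
O(d, w) = w²
n = 5 (n = -1*(-3) + 2 = 3 + 2 = 5)
P(V) = V/4 (P(V) = (V/((4/V)))/V = (V*(V/4))/V = (V²/4)/V = V/4)
n*O(-17, -10) + P(221) = 5*(-10)² + (¼)*221 = 5*100 + 221/4 = 500 + 221/4 = 2221/4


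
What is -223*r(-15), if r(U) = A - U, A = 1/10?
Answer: -33673/10 ≈ -3367.3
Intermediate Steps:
A = 1/10 ≈ 0.10000
r(U) = 1/10 - U
-223*r(-15) = -223*(1/10 - 1*(-15)) = -223*(1/10 + 15) = -223*151/10 = -33673/10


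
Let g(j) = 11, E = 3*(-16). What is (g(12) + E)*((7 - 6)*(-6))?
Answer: 222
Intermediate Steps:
E = -48
(g(12) + E)*((7 - 6)*(-6)) = (11 - 48)*((7 - 6)*(-6)) = -37*(-6) = 222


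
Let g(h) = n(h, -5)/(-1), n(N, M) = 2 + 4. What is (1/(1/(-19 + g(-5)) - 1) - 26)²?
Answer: 491401/676 ≈ 726.92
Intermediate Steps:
n(N, M) = 6
g(h) = -6 (g(h) = 6/(-1) = 6*(-1) = -6)
(1/(1/(-19 + g(-5)) - 1) - 26)² = (1/(1/(-19 - 6) - 1) - 26)² = (1/(1/(-25) - 1) - 26)² = (1/(-1/25 - 1) - 26)² = (1/(-26/25) - 26)² = (-25/26 - 26)² = (-701/26)² = 491401/676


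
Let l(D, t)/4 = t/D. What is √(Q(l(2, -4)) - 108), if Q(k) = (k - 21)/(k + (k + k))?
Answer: I*√15378/12 ≈ 10.334*I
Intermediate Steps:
l(D, t) = 4*t/D (l(D, t) = 4*(t/D) = 4*t/D)
Q(k) = (-21 + k)/(3*k) (Q(k) = (-21 + k)/(k + 2*k) = (-21 + k)/((3*k)) = (-21 + k)*(1/(3*k)) = (-21 + k)/(3*k))
√(Q(l(2, -4)) - 108) = √((-21 + 4*(-4)/2)/(3*((4*(-4)/2))) - 108) = √((-21 + 4*(-4)*(½))/(3*((4*(-4)*(½)))) - 108) = √((⅓)*(-21 - 8)/(-8) - 108) = √((⅓)*(-⅛)*(-29) - 108) = √(29/24 - 108) = √(-2563/24) = I*√15378/12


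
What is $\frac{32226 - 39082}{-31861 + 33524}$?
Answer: $- \frac{6856}{1663} \approx -4.1227$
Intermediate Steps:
$\frac{32226 - 39082}{-31861 + 33524} = - \frac{6856}{1663}$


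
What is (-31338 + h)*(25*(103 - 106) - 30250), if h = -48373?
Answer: 2417236075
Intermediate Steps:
(-31338 + h)*(25*(103 - 106) - 30250) = (-31338 - 48373)*(25*(103 - 106) - 30250) = -79711*(25*(-3) - 30250) = -79711*(-75 - 30250) = -79711*(-30325) = 2417236075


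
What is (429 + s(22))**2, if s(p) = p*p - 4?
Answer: 826281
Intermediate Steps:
s(p) = -4 + p**2 (s(p) = p**2 - 4 = -4 + p**2)
(429 + s(22))**2 = (429 + (-4 + 22**2))**2 = (429 + (-4 + 484))**2 = (429 + 480)**2 = 909**2 = 826281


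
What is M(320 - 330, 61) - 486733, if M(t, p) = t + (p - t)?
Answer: -486672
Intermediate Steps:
M(t, p) = p
M(320 - 330, 61) - 486733 = 61 - 486733 = -486672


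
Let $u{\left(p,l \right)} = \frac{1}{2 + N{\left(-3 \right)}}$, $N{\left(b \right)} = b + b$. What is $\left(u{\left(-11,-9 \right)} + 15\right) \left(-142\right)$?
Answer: $- \frac{4189}{2} \approx -2094.5$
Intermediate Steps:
$N{\left(b \right)} = 2 b$
$u{\left(p,l \right)} = - \frac{1}{4}$ ($u{\left(p,l \right)} = \frac{1}{2 + 2 \left(-3\right)} = \frac{1}{2 - 6} = \frac{1}{-4} = - \frac{1}{4}$)
$\left(u{\left(-11,-9 \right)} + 15\right) \left(-142\right) = \left(- \frac{1}{4} + 15\right) \left(-142\right) = \frac{59}{4} \left(-142\right) = - \frac{4189}{2}$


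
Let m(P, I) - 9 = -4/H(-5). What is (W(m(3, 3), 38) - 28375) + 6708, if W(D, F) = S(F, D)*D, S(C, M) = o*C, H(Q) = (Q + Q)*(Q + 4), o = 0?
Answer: -21667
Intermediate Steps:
H(Q) = 2*Q*(4 + Q) (H(Q) = (2*Q)*(4 + Q) = 2*Q*(4 + Q))
m(P, I) = 43/5 (m(P, I) = 9 - 4*(-1/(10*(4 - 5))) = 9 - 4/(2*(-5)*(-1)) = 9 - 4/10 = 9 - 4*⅒ = 9 - ⅖ = 43/5)
S(C, M) = 0 (S(C, M) = 0*C = 0)
W(D, F) = 0 (W(D, F) = 0*D = 0)
(W(m(3, 3), 38) - 28375) + 6708 = (0 - 28375) + 6708 = -28375 + 6708 = -21667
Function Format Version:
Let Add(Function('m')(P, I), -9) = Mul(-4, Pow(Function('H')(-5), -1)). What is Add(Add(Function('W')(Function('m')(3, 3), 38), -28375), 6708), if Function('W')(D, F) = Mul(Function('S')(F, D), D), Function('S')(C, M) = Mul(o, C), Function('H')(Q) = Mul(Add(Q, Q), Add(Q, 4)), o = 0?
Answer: -21667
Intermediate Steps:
Function('H')(Q) = Mul(2, Q, Add(4, Q)) (Function('H')(Q) = Mul(Mul(2, Q), Add(4, Q)) = Mul(2, Q, Add(4, Q)))
Function('m')(P, I) = Rational(43, 5) (Function('m')(P, I) = Add(9, Mul(-4, Pow(Mul(2, -5, Add(4, -5)), -1))) = Add(9, Mul(-4, Pow(Mul(2, -5, -1), -1))) = Add(9, Mul(-4, Pow(10, -1))) = Add(9, Mul(-4, Rational(1, 10))) = Add(9, Rational(-2, 5)) = Rational(43, 5))
Function('S')(C, M) = 0 (Function('S')(C, M) = Mul(0, C) = 0)
Function('W')(D, F) = 0 (Function('W')(D, F) = Mul(0, D) = 0)
Add(Add(Function('W')(Function('m')(3, 3), 38), -28375), 6708) = Add(Add(0, -28375), 6708) = Add(-28375, 6708) = -21667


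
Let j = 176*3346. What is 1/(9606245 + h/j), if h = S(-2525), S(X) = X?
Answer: 588896/5657079252995 ≈ 1.0410e-7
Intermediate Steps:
j = 588896
h = -2525
1/(9606245 + h/j) = 1/(9606245 - 2525/588896) = 1/(5657079252995/588896) = 588896/5657079252995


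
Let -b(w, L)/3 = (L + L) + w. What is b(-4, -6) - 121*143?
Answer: -17255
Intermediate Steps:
b(w, L) = -6*L - 3*w (b(w, L) = -3*((L + L) + w) = -3*(2*L + w) = -3*(w + 2*L) = -6*L - 3*w)
b(-4, -6) - 121*143 = (-6*(-6) - 3*(-4)) - 121*143 = (36 + 12) - 17303 = 48 - 17303 = -17255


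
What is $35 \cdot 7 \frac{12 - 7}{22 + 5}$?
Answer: $\frac{1225}{27} \approx 45.37$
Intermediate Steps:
$35 \cdot 7 \frac{12 - 7}{22 + 5} = 245 \cdot \frac{5}{27} = \frac{1225}{27}$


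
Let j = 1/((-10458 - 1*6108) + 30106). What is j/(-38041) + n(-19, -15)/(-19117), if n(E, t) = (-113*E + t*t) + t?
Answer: -1214032124097/9846691451380 ≈ -0.12329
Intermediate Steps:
j = 1/13540 (j = 1/((-10458 - 6108) + 30106) = 1/(-16566 + 30106) = 1/13540 ≈ 7.3855e-5)
n(E, t) = t + t**2 - 113*E (n(E, t) = (-113*E + t**2) + t = (t**2 - 113*E) + t = t + t**2 - 113*E)
j/(-38041) + n(-19, -15)/(-19117) = (1/13540)/(-38041) + (-15 + (-15)**2 - 113*(-19))/(-19117) = (1/13540)*(-1/38041) + (-15 + 225 + 2147)*(-1/19117) = -1/515075140 + 2357*(-1/19117) = -1/515075140 - 2357/19117 = -1214032124097/9846691451380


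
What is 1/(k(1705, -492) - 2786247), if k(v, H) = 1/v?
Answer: -1705/4750551134 ≈ -3.5891e-7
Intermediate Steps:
1/(k(1705, -492) - 2786247) = 1/(1/1705 - 2786247) = 1/(-4750551134/1705) = -1705/4750551134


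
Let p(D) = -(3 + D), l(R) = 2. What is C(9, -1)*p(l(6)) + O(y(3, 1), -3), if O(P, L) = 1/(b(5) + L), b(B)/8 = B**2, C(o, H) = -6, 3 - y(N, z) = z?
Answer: 5911/197 ≈ 30.005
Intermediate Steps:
y(N, z) = 3 - z
b(B) = 8*B**2
p(D) = -3 - D
O(P, L) = 1/(200 + L) (O(P, L) = 1/(8*5**2 + L) = 1/(8*25 + L) = 1/(200 + L))
C(9, -1)*p(l(6)) + O(y(3, 1), -3) = -6*(-3 - 1*2) + 1/(200 - 3) = -6*(-3 - 2) + 1/197 = -6*(-5) + 1/197 = 30 + 1/197 = 5911/197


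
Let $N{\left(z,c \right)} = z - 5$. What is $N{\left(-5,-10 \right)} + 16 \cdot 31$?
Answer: $486$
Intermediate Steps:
$N{\left(z,c \right)} = -5 + z$
$N{\left(-5,-10 \right)} + 16 \cdot 31 = \left(-5 - 5\right) + 16 \cdot 31 = -10 + 496 = 486$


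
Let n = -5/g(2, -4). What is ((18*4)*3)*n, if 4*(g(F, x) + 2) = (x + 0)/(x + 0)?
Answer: 4320/7 ≈ 617.14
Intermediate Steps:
g(F, x) = -7/4 (g(F, x) = -2 + ((x + 0)/(x + 0))/4 = -2 + (x/x)/4 = -2 + (1/4)*1 = -2 + 1/4 = -7/4)
n = 20/7 (n = -5/(-7/4) = -5*(-4/7) = 20/7 ≈ 2.8571)
((18*4)*3)*n = ((18*4)*3)*(20/7) = (72*3)*(20/7) = 216*(20/7) = 4320/7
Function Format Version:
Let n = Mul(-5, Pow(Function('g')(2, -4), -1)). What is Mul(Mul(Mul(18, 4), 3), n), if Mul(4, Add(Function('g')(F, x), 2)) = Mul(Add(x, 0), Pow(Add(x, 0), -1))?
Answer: Rational(4320, 7) ≈ 617.14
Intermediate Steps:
Function('g')(F, x) = Rational(-7, 4) (Function('g')(F, x) = Add(-2, Mul(Rational(1, 4), Mul(Add(x, 0), Pow(Add(x, 0), -1)))) = Add(-2, Mul(Rational(1, 4), Mul(x, Pow(x, -1)))) = Add(-2, Mul(Rational(1, 4), 1)) = Add(-2, Rational(1, 4)) = Rational(-7, 4))
n = Rational(20, 7) (n = Mul(-5, Pow(Rational(-7, 4), -1)) = Mul(-5, Rational(-4, 7)) = Rational(20, 7) ≈ 2.8571)
Mul(Mul(Mul(18, 4), 3), n) = Mul(Mul(Mul(18, 4), 3), Rational(20, 7)) = Mul(Mul(72, 3), Rational(20, 7)) = Mul(216, Rational(20, 7)) = Rational(4320, 7)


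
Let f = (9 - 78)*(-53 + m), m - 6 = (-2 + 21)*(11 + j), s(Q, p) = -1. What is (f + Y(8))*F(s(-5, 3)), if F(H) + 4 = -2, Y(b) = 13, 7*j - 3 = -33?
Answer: 232950/7 ≈ 33279.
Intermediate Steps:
j = -30/7 (j = 3/7 + (⅐)*(-33) = 3/7 - 33/7 = -30/7 ≈ -4.2857)
F(H) = -6 (F(H) = -4 - 2 = -6)
m = 935/7 (m = 6 + (-2 + 21)*(11 - 30/7) = 6 + 19*(47/7) = 6 + 893/7 = 935/7 ≈ 133.57)
f = -38916/7 (f = (9 - 78)*(-53 + 935/7) = -69*564/7 = -38916/7 ≈ -5559.4)
(f + Y(8))*F(s(-5, 3)) = (-38916/7 + 13)*(-6) = -38825/7*(-6) = 232950/7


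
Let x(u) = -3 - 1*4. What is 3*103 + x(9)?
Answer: 302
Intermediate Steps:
x(u) = -7 (x(u) = -3 - 4 = -7)
3*103 + x(9) = 3*103 - 7 = 309 - 7 = 302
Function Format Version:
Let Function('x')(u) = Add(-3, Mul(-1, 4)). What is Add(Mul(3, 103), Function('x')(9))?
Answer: 302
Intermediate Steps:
Function('x')(u) = -7 (Function('x')(u) = Add(-3, -4) = -7)
Add(Mul(3, 103), Function('x')(9)) = Add(Mul(3, 103), -7) = Add(309, -7) = 302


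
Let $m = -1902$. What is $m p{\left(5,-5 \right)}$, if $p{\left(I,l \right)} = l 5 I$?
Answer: $237750$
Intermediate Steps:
$p{\left(I,l \right)} = 5 I l$ ($p{\left(I,l \right)} = 5 l I = 5 I l$)
$m p{\left(5,-5 \right)} = - 1902 \cdot 5 \cdot 5 \left(-5\right) = \left(-1902\right) \left(-125\right) = 237750$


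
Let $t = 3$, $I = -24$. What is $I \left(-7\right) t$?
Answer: $504$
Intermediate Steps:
$I \left(-7\right) t = \left(-24\right) \left(-7\right) 3 = 168 \cdot 3 = 504$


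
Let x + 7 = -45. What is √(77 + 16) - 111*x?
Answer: 5772 + √93 ≈ 5781.6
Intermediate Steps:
x = -52 (x = -7 - 45 = -52)
√(77 + 16) - 111*x = √(77 + 16) - 111*(-52) = √93 + 5772 = 5772 + √93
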